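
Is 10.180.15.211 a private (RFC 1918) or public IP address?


RFC 1918 private ranges:
  10.0.0.0/8 (10.0.0.0 - 10.255.255.255)
  172.16.0.0/12 (172.16.0.0 - 172.31.255.255)
  192.168.0.0/16 (192.168.0.0 - 192.168.255.255)
Private (in 10.0.0.0/8)


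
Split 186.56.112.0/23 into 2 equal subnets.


New prefix = 23 + 1 = 24
Each subnet has 256 addresses
  186.56.112.0/24
  186.56.113.0/24
Subnets: 186.56.112.0/24, 186.56.113.0/24


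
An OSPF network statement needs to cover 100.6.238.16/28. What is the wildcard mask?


Subnet mask: 255.255.255.240
Wildcard = 255.255.255.255 - subnet mask
255 - 255 = 0
255 - 255 = 0
255 - 255 = 0
255 - 240 = 15
Wildcard: 0.0.0.15


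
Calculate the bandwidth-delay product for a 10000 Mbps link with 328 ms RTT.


BDP = bandwidth * RTT
= 10000 Mbps * 328 ms
= 10000 * 1e6 * 328 / 1000 bits
= 3280000000 bits
= 410000000 bytes
= 400390.625 KB
BDP = 3280000000 bits (410000000 bytes)


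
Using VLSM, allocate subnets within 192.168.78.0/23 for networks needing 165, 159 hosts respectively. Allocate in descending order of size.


165 hosts -> /24 (254 usable): 192.168.78.0/24
159 hosts -> /24 (254 usable): 192.168.79.0/24
Allocation: 192.168.78.0/24 (165 hosts, 254 usable); 192.168.79.0/24 (159 hosts, 254 usable)


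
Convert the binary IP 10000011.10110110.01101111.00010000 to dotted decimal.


10000011 = 131
10110110 = 182
01101111 = 111
00010000 = 16
IP: 131.182.111.16


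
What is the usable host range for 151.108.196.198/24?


Network: 151.108.196.0
Broadcast: 151.108.196.255
First usable = network + 1
Last usable = broadcast - 1
Range: 151.108.196.1 to 151.108.196.254


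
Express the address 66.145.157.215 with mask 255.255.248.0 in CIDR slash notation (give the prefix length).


Binary: 11111111.11111111.11111000.00000000
Count leading 1s
Prefix: /21


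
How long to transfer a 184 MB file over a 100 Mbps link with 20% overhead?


Effective throughput = 100 * (1 - 20/100) = 80 Mbps
File size in Mb = 184 * 8 = 1472 Mb
Time = 1472 / 80
Time = 18.4 seconds


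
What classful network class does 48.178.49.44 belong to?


First octet: 48
Binary: 00110000
0xxxxxxx -> Class A (1-126)
Class A, default mask 255.0.0.0 (/8)


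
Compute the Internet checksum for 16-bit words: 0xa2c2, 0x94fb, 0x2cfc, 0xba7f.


Sum all words (with carry folding):
+ 0xa2c2 = 0xa2c2
+ 0x94fb = 0x37be
+ 0x2cfc = 0x64ba
+ 0xba7f = 0x1f3a
One's complement: ~0x1f3a
Checksum = 0xe0c5


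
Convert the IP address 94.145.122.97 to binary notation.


94 = 01011110
145 = 10010001
122 = 01111010
97 = 01100001
Binary: 01011110.10010001.01111010.01100001


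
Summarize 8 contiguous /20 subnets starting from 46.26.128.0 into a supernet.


Original prefix: /20
Number of subnets: 8 = 2^3
New prefix = 20 - 3 = 17
Supernet: 46.26.128.0/17


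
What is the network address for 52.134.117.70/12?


IP:   00110100.10000110.01110101.01000110
Mask: 11111111.11110000.00000000.00000000
AND operation:
Net:  00110100.10000000.00000000.00000000
Network: 52.128.0.0/12


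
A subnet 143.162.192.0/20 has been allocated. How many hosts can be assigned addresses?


Host bits = 32 - 20 = 12
Total addresses = 2^12 = 4096
Usable = total - 2 (network and broadcast)
Usable hosts: 4094


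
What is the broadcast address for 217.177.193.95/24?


Network: 217.177.193.0/24
Host bits = 8
Set all host bits to 1:
Broadcast: 217.177.193.255


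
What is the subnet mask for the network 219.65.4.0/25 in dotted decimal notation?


/25 means 25 network bits, 7 host bits
Binary: 11111111111111111111111110000000
Mask: 255.255.255.128


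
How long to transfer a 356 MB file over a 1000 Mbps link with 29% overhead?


Effective throughput = 1000 * (1 - 29/100) = 710 Mbps
File size in Mb = 356 * 8 = 2848 Mb
Time = 2848 / 710
Time = 4.0113 seconds


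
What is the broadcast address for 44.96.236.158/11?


Network: 44.96.0.0/11
Host bits = 21
Set all host bits to 1:
Broadcast: 44.127.255.255


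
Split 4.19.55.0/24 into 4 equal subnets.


New prefix = 24 + 2 = 26
Each subnet has 64 addresses
  4.19.55.0/26
  4.19.55.64/26
  4.19.55.128/26
  4.19.55.192/26
Subnets: 4.19.55.0/26, 4.19.55.64/26, 4.19.55.128/26, 4.19.55.192/26


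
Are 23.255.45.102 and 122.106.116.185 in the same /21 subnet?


Mask: 255.255.248.0
23.255.45.102 AND mask = 23.255.40.0
122.106.116.185 AND mask = 122.106.112.0
No, different subnets (23.255.40.0 vs 122.106.112.0)


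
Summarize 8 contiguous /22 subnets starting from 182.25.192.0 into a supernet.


Original prefix: /22
Number of subnets: 8 = 2^3
New prefix = 22 - 3 = 19
Supernet: 182.25.192.0/19


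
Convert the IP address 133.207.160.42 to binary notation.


133 = 10000101
207 = 11001111
160 = 10100000
42 = 00101010
Binary: 10000101.11001111.10100000.00101010


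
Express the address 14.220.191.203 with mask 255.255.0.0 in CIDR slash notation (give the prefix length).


Binary: 11111111.11111111.00000000.00000000
Count leading 1s
Prefix: /16


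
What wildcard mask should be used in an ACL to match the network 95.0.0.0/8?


Subnet mask: 255.0.0.0
Wildcard = 255.255.255.255 - subnet mask
255 - 255 = 0
255 - 0 = 255
255 - 0 = 255
255 - 0 = 255
Wildcard: 0.255.255.255


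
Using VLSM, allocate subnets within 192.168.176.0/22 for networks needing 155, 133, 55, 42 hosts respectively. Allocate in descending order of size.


155 hosts -> /24 (254 usable): 192.168.176.0/24
133 hosts -> /24 (254 usable): 192.168.177.0/24
55 hosts -> /26 (62 usable): 192.168.178.0/26
42 hosts -> /26 (62 usable): 192.168.178.64/26
Allocation: 192.168.176.0/24 (155 hosts, 254 usable); 192.168.177.0/24 (133 hosts, 254 usable); 192.168.178.0/26 (55 hosts, 62 usable); 192.168.178.64/26 (42 hosts, 62 usable)


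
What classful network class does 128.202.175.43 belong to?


First octet: 128
Binary: 10000000
10xxxxxx -> Class B (128-191)
Class B, default mask 255.255.0.0 (/16)


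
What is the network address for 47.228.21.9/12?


IP:   00101111.11100100.00010101.00001001
Mask: 11111111.11110000.00000000.00000000
AND operation:
Net:  00101111.11100000.00000000.00000000
Network: 47.224.0.0/12


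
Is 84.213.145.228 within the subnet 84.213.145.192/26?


Subnet network: 84.213.145.192
Test IP AND mask: 84.213.145.192
Yes, 84.213.145.228 is in 84.213.145.192/26


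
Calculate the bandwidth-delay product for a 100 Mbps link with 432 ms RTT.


BDP = bandwidth * RTT
= 100 Mbps * 432 ms
= 100 * 1e6 * 432 / 1000 bits
= 43200000 bits
= 5400000 bytes
= 5273.4375 KB
BDP = 43200000 bits (5400000 bytes)


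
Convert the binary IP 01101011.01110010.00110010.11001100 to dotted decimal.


01101011 = 107
01110010 = 114
00110010 = 50
11001100 = 204
IP: 107.114.50.204


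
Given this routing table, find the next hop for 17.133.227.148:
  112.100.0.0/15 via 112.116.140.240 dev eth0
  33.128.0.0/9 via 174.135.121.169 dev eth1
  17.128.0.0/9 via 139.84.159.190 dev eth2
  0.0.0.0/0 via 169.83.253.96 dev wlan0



Longest prefix match for 17.133.227.148:
  /15 112.100.0.0: no
  /9 33.128.0.0: no
  /9 17.128.0.0: MATCH
  /0 0.0.0.0: MATCH
Selected: next-hop 139.84.159.190 via eth2 (matched /9)


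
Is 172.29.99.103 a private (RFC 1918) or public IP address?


RFC 1918 private ranges:
  10.0.0.0/8 (10.0.0.0 - 10.255.255.255)
  172.16.0.0/12 (172.16.0.0 - 172.31.255.255)
  192.168.0.0/16 (192.168.0.0 - 192.168.255.255)
Private (in 172.16.0.0/12)


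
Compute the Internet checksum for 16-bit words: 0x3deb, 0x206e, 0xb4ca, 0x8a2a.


Sum all words (with carry folding):
+ 0x3deb = 0x3deb
+ 0x206e = 0x5e59
+ 0xb4ca = 0x1324
+ 0x8a2a = 0x9d4e
One's complement: ~0x9d4e
Checksum = 0x62b1


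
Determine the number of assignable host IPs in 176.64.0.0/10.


Host bits = 32 - 10 = 22
Total addresses = 2^22 = 4194304
Usable = total - 2 (network and broadcast)
Usable hosts: 4194302


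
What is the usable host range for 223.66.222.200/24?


Network: 223.66.222.0
Broadcast: 223.66.222.255
First usable = network + 1
Last usable = broadcast - 1
Range: 223.66.222.1 to 223.66.222.254


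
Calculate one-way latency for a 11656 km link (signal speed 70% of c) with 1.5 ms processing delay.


Speed = 0.7 * 3e5 km/s = 210000 km/s
Propagation delay = 11656 / 210000 = 0.0555 s = 55.5048 ms
Processing delay = 1.5 ms
Total one-way latency = 57.0048 ms


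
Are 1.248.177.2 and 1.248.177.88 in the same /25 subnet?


Mask: 255.255.255.128
1.248.177.2 AND mask = 1.248.177.0
1.248.177.88 AND mask = 1.248.177.0
Yes, same subnet (1.248.177.0)


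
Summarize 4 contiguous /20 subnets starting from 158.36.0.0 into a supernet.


Original prefix: /20
Number of subnets: 4 = 2^2
New prefix = 20 - 2 = 18
Supernet: 158.36.0.0/18


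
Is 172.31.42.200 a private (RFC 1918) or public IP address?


RFC 1918 private ranges:
  10.0.0.0/8 (10.0.0.0 - 10.255.255.255)
  172.16.0.0/12 (172.16.0.0 - 172.31.255.255)
  192.168.0.0/16 (192.168.0.0 - 192.168.255.255)
Private (in 172.16.0.0/12)


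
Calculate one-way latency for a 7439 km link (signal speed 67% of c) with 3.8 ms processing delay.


Speed = 0.67 * 3e5 km/s = 201000 km/s
Propagation delay = 7439 / 201000 = 0.037 s = 37.01 ms
Processing delay = 3.8 ms
Total one-way latency = 40.81 ms


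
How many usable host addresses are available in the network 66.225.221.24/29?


Host bits = 32 - 29 = 3
Total addresses = 2^3 = 8
Usable = total - 2 (network and broadcast)
Usable hosts: 6


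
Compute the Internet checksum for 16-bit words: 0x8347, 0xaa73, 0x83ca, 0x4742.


Sum all words (with carry folding):
+ 0x8347 = 0x8347
+ 0xaa73 = 0x2dbb
+ 0x83ca = 0xb185
+ 0x4742 = 0xf8c7
One's complement: ~0xf8c7
Checksum = 0x0738


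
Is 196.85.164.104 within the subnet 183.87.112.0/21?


Subnet network: 183.87.112.0
Test IP AND mask: 196.85.160.0
No, 196.85.164.104 is not in 183.87.112.0/21


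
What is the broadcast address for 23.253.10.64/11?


Network: 23.224.0.0/11
Host bits = 21
Set all host bits to 1:
Broadcast: 23.255.255.255


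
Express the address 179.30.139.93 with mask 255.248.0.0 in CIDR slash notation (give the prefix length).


Binary: 11111111.11111000.00000000.00000000
Count leading 1s
Prefix: /13


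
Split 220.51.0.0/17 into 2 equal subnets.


New prefix = 17 + 1 = 18
Each subnet has 16384 addresses
  220.51.0.0/18
  220.51.64.0/18
Subnets: 220.51.0.0/18, 220.51.64.0/18


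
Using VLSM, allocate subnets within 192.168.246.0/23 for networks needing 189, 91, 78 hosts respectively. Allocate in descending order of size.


189 hosts -> /24 (254 usable): 192.168.246.0/24
91 hosts -> /25 (126 usable): 192.168.247.0/25
78 hosts -> /25 (126 usable): 192.168.247.128/25
Allocation: 192.168.246.0/24 (189 hosts, 254 usable); 192.168.247.0/25 (91 hosts, 126 usable); 192.168.247.128/25 (78 hosts, 126 usable)


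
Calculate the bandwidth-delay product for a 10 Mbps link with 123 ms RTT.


BDP = bandwidth * RTT
= 10 Mbps * 123 ms
= 10 * 1e6 * 123 / 1000 bits
= 1230000 bits
= 153750 bytes
= 150.1465 KB
BDP = 1230000 bits (153750 bytes)


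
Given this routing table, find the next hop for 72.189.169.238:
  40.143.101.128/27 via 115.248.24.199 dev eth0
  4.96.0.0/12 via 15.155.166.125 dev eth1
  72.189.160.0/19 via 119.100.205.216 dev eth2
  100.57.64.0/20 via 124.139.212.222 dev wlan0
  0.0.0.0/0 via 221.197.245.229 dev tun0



Longest prefix match for 72.189.169.238:
  /27 40.143.101.128: no
  /12 4.96.0.0: no
  /19 72.189.160.0: MATCH
  /20 100.57.64.0: no
  /0 0.0.0.0: MATCH
Selected: next-hop 119.100.205.216 via eth2 (matched /19)


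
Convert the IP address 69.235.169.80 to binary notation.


69 = 01000101
235 = 11101011
169 = 10101001
80 = 01010000
Binary: 01000101.11101011.10101001.01010000


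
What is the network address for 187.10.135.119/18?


IP:   10111011.00001010.10000111.01110111
Mask: 11111111.11111111.11000000.00000000
AND operation:
Net:  10111011.00001010.10000000.00000000
Network: 187.10.128.0/18


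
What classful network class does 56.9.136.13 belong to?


First octet: 56
Binary: 00111000
0xxxxxxx -> Class A (1-126)
Class A, default mask 255.0.0.0 (/8)


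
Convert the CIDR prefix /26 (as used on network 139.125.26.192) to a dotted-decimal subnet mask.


/26 means 26 network bits, 6 host bits
Binary: 11111111111111111111111111000000
Mask: 255.255.255.192


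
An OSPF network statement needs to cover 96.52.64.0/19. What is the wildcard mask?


Subnet mask: 255.255.224.0
Wildcard = 255.255.255.255 - subnet mask
255 - 255 = 0
255 - 255 = 0
255 - 224 = 31
255 - 0 = 255
Wildcard: 0.0.31.255


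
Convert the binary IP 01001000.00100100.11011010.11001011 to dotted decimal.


01001000 = 72
00100100 = 36
11011010 = 218
11001011 = 203
IP: 72.36.218.203


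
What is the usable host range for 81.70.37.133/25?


Network: 81.70.37.128
Broadcast: 81.70.37.255
First usable = network + 1
Last usable = broadcast - 1
Range: 81.70.37.129 to 81.70.37.254


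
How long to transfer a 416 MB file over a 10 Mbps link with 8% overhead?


Effective throughput = 10 * (1 - 8/100) = 9.2 Mbps
File size in Mb = 416 * 8 = 3328 Mb
Time = 3328 / 9.2
Time = 361.7391 seconds


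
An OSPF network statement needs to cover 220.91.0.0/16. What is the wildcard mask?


Subnet mask: 255.255.0.0
Wildcard = 255.255.255.255 - subnet mask
255 - 255 = 0
255 - 255 = 0
255 - 0 = 255
255 - 0 = 255
Wildcard: 0.0.255.255


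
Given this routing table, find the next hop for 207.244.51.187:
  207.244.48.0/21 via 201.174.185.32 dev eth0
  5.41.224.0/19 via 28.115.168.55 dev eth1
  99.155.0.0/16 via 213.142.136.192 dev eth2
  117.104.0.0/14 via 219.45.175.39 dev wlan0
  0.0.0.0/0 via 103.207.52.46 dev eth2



Longest prefix match for 207.244.51.187:
  /21 207.244.48.0: MATCH
  /19 5.41.224.0: no
  /16 99.155.0.0: no
  /14 117.104.0.0: no
  /0 0.0.0.0: MATCH
Selected: next-hop 201.174.185.32 via eth0 (matched /21)


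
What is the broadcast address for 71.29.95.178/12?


Network: 71.16.0.0/12
Host bits = 20
Set all host bits to 1:
Broadcast: 71.31.255.255


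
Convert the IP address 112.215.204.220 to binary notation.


112 = 01110000
215 = 11010111
204 = 11001100
220 = 11011100
Binary: 01110000.11010111.11001100.11011100


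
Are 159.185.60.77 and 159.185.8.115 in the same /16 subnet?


Mask: 255.255.0.0
159.185.60.77 AND mask = 159.185.0.0
159.185.8.115 AND mask = 159.185.0.0
Yes, same subnet (159.185.0.0)


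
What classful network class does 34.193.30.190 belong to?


First octet: 34
Binary: 00100010
0xxxxxxx -> Class A (1-126)
Class A, default mask 255.0.0.0 (/8)


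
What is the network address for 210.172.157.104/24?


IP:   11010010.10101100.10011101.01101000
Mask: 11111111.11111111.11111111.00000000
AND operation:
Net:  11010010.10101100.10011101.00000000
Network: 210.172.157.0/24


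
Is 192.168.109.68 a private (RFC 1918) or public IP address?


RFC 1918 private ranges:
  10.0.0.0/8 (10.0.0.0 - 10.255.255.255)
  172.16.0.0/12 (172.16.0.0 - 172.31.255.255)
  192.168.0.0/16 (192.168.0.0 - 192.168.255.255)
Private (in 192.168.0.0/16)


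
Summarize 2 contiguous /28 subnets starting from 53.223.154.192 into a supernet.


Original prefix: /28
Number of subnets: 2 = 2^1
New prefix = 28 - 1 = 27
Supernet: 53.223.154.192/27


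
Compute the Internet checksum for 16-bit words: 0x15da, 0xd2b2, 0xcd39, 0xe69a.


Sum all words (with carry folding):
+ 0x15da = 0x15da
+ 0xd2b2 = 0xe88c
+ 0xcd39 = 0xb5c6
+ 0xe69a = 0x9c61
One's complement: ~0x9c61
Checksum = 0x639e


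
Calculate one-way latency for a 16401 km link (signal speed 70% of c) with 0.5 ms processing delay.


Speed = 0.7 * 3e5 km/s = 210000 km/s
Propagation delay = 16401 / 210000 = 0.0781 s = 78.1 ms
Processing delay = 0.5 ms
Total one-way latency = 78.6 ms


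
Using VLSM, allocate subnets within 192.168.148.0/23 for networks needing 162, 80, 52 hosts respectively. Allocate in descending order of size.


162 hosts -> /24 (254 usable): 192.168.148.0/24
80 hosts -> /25 (126 usable): 192.168.149.0/25
52 hosts -> /26 (62 usable): 192.168.149.128/26
Allocation: 192.168.148.0/24 (162 hosts, 254 usable); 192.168.149.0/25 (80 hosts, 126 usable); 192.168.149.128/26 (52 hosts, 62 usable)


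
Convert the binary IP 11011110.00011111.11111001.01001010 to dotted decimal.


11011110 = 222
00011111 = 31
11111001 = 249
01001010 = 74
IP: 222.31.249.74


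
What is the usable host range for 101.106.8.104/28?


Network: 101.106.8.96
Broadcast: 101.106.8.111
First usable = network + 1
Last usable = broadcast - 1
Range: 101.106.8.97 to 101.106.8.110


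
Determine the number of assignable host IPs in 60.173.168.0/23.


Host bits = 32 - 23 = 9
Total addresses = 2^9 = 512
Usable = total - 2 (network and broadcast)
Usable hosts: 510


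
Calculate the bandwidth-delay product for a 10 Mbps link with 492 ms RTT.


BDP = bandwidth * RTT
= 10 Mbps * 492 ms
= 10 * 1e6 * 492 / 1000 bits
= 4920000 bits
= 615000 bytes
= 600.5859 KB
BDP = 4920000 bits (615000 bytes)


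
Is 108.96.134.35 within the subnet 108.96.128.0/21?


Subnet network: 108.96.128.0
Test IP AND mask: 108.96.128.0
Yes, 108.96.134.35 is in 108.96.128.0/21


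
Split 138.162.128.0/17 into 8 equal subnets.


New prefix = 17 + 3 = 20
Each subnet has 4096 addresses
  138.162.128.0/20
  138.162.144.0/20
  138.162.160.0/20
  138.162.176.0/20
  138.162.192.0/20
  138.162.208.0/20
  138.162.224.0/20
  138.162.240.0/20
Subnets: 138.162.128.0/20, 138.162.144.0/20, 138.162.160.0/20, 138.162.176.0/20, 138.162.192.0/20, 138.162.208.0/20, 138.162.224.0/20, 138.162.240.0/20


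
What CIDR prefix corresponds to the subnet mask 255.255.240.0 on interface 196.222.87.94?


Binary: 11111111.11111111.11110000.00000000
Count leading 1s
Prefix: /20


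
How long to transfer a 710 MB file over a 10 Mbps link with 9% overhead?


Effective throughput = 10 * (1 - 9/100) = 9.1 Mbps
File size in Mb = 710 * 8 = 5680 Mb
Time = 5680 / 9.1
Time = 624.1758 seconds


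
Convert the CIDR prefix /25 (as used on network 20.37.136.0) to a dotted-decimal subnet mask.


/25 means 25 network bits, 7 host bits
Binary: 11111111111111111111111110000000
Mask: 255.255.255.128


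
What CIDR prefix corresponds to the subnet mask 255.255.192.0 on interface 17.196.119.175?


Binary: 11111111.11111111.11000000.00000000
Count leading 1s
Prefix: /18


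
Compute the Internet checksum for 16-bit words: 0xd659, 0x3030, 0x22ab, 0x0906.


Sum all words (with carry folding):
+ 0xd659 = 0xd659
+ 0x3030 = 0x068a
+ 0x22ab = 0x2935
+ 0x0906 = 0x323b
One's complement: ~0x323b
Checksum = 0xcdc4


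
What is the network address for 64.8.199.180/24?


IP:   01000000.00001000.11000111.10110100
Mask: 11111111.11111111.11111111.00000000
AND operation:
Net:  01000000.00001000.11000111.00000000
Network: 64.8.199.0/24


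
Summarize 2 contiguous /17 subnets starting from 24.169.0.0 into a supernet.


Original prefix: /17
Number of subnets: 2 = 2^1
New prefix = 17 - 1 = 16
Supernet: 24.169.0.0/16


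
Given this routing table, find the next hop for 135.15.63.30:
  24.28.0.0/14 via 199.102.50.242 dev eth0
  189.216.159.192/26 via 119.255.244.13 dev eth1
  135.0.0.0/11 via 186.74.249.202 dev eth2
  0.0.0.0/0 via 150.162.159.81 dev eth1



Longest prefix match for 135.15.63.30:
  /14 24.28.0.0: no
  /26 189.216.159.192: no
  /11 135.0.0.0: MATCH
  /0 0.0.0.0: MATCH
Selected: next-hop 186.74.249.202 via eth2 (matched /11)


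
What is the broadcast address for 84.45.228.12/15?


Network: 84.44.0.0/15
Host bits = 17
Set all host bits to 1:
Broadcast: 84.45.255.255


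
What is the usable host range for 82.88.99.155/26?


Network: 82.88.99.128
Broadcast: 82.88.99.191
First usable = network + 1
Last usable = broadcast - 1
Range: 82.88.99.129 to 82.88.99.190


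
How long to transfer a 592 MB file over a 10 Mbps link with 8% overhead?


Effective throughput = 10 * (1 - 8/100) = 9.2 Mbps
File size in Mb = 592 * 8 = 4736 Mb
Time = 4736 / 9.2
Time = 514.7826 seconds


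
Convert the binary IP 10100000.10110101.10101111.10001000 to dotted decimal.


10100000 = 160
10110101 = 181
10101111 = 175
10001000 = 136
IP: 160.181.175.136


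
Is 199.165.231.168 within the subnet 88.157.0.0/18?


Subnet network: 88.157.0.0
Test IP AND mask: 199.165.192.0
No, 199.165.231.168 is not in 88.157.0.0/18


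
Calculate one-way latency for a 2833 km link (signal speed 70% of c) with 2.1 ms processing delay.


Speed = 0.7 * 3e5 km/s = 210000 km/s
Propagation delay = 2833 / 210000 = 0.0135 s = 13.4905 ms
Processing delay = 2.1 ms
Total one-way latency = 15.5905 ms


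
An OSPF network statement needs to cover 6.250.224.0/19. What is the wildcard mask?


Subnet mask: 255.255.224.0
Wildcard = 255.255.255.255 - subnet mask
255 - 255 = 0
255 - 255 = 0
255 - 224 = 31
255 - 0 = 255
Wildcard: 0.0.31.255


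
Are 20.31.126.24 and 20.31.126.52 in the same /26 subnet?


Mask: 255.255.255.192
20.31.126.24 AND mask = 20.31.126.0
20.31.126.52 AND mask = 20.31.126.0
Yes, same subnet (20.31.126.0)


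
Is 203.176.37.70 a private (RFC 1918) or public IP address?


RFC 1918 private ranges:
  10.0.0.0/8 (10.0.0.0 - 10.255.255.255)
  172.16.0.0/12 (172.16.0.0 - 172.31.255.255)
  192.168.0.0/16 (192.168.0.0 - 192.168.255.255)
Public (not in any RFC 1918 range)


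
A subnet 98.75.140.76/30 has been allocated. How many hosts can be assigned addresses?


Host bits = 32 - 30 = 2
Total addresses = 2^2 = 4
Usable = total - 2 (network and broadcast)
Usable hosts: 2


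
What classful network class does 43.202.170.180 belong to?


First octet: 43
Binary: 00101011
0xxxxxxx -> Class A (1-126)
Class A, default mask 255.0.0.0 (/8)


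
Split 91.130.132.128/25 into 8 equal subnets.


New prefix = 25 + 3 = 28
Each subnet has 16 addresses
  91.130.132.128/28
  91.130.132.144/28
  91.130.132.160/28
  91.130.132.176/28
  91.130.132.192/28
  91.130.132.208/28
  91.130.132.224/28
  91.130.132.240/28
Subnets: 91.130.132.128/28, 91.130.132.144/28, 91.130.132.160/28, 91.130.132.176/28, 91.130.132.192/28, 91.130.132.208/28, 91.130.132.224/28, 91.130.132.240/28


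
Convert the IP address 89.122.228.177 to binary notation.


89 = 01011001
122 = 01111010
228 = 11100100
177 = 10110001
Binary: 01011001.01111010.11100100.10110001


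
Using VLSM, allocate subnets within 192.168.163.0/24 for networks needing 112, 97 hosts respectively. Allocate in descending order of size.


112 hosts -> /25 (126 usable): 192.168.163.0/25
97 hosts -> /25 (126 usable): 192.168.163.128/25
Allocation: 192.168.163.0/25 (112 hosts, 126 usable); 192.168.163.128/25 (97 hosts, 126 usable)


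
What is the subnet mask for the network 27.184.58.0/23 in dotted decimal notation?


/23 means 23 network bits, 9 host bits
Binary: 11111111111111111111111000000000
Mask: 255.255.254.0


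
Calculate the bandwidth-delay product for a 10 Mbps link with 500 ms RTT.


BDP = bandwidth * RTT
= 10 Mbps * 500 ms
= 10 * 1e6 * 500 / 1000 bits
= 5000000 bits
= 625000 bytes
= 610.3516 KB
BDP = 5000000 bits (625000 bytes)


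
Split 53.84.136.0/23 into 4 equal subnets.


New prefix = 23 + 2 = 25
Each subnet has 128 addresses
  53.84.136.0/25
  53.84.136.128/25
  53.84.137.0/25
  53.84.137.128/25
Subnets: 53.84.136.0/25, 53.84.136.128/25, 53.84.137.0/25, 53.84.137.128/25


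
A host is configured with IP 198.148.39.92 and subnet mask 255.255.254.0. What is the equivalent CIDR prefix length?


Binary: 11111111.11111111.11111110.00000000
Count leading 1s
Prefix: /23


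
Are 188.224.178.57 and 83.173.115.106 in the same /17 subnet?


Mask: 255.255.128.0
188.224.178.57 AND mask = 188.224.128.0
83.173.115.106 AND mask = 83.173.0.0
No, different subnets (188.224.128.0 vs 83.173.0.0)


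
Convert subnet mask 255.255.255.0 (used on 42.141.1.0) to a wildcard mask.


Subnet mask: 255.255.255.0
Wildcard = 255.255.255.255 - subnet mask
255 - 255 = 0
255 - 255 = 0
255 - 255 = 0
255 - 0 = 255
Wildcard: 0.0.0.255


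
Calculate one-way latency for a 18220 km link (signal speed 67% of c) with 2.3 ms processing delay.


Speed = 0.67 * 3e5 km/s = 201000 km/s
Propagation delay = 18220 / 201000 = 0.0906 s = 90.6468 ms
Processing delay = 2.3 ms
Total one-way latency = 92.9468 ms


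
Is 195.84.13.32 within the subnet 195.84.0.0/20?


Subnet network: 195.84.0.0
Test IP AND mask: 195.84.0.0
Yes, 195.84.13.32 is in 195.84.0.0/20


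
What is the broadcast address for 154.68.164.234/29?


Network: 154.68.164.232/29
Host bits = 3
Set all host bits to 1:
Broadcast: 154.68.164.239


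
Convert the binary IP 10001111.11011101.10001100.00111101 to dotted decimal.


10001111 = 143
11011101 = 221
10001100 = 140
00111101 = 61
IP: 143.221.140.61


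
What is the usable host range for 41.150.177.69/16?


Network: 41.150.0.0
Broadcast: 41.150.255.255
First usable = network + 1
Last usable = broadcast - 1
Range: 41.150.0.1 to 41.150.255.254


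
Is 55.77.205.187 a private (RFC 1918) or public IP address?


RFC 1918 private ranges:
  10.0.0.0/8 (10.0.0.0 - 10.255.255.255)
  172.16.0.0/12 (172.16.0.0 - 172.31.255.255)
  192.168.0.0/16 (192.168.0.0 - 192.168.255.255)
Public (not in any RFC 1918 range)


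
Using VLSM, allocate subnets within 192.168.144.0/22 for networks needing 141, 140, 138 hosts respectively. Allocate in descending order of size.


141 hosts -> /24 (254 usable): 192.168.144.0/24
140 hosts -> /24 (254 usable): 192.168.145.0/24
138 hosts -> /24 (254 usable): 192.168.146.0/24
Allocation: 192.168.144.0/24 (141 hosts, 254 usable); 192.168.145.0/24 (140 hosts, 254 usable); 192.168.146.0/24 (138 hosts, 254 usable)


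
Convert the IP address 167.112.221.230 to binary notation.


167 = 10100111
112 = 01110000
221 = 11011101
230 = 11100110
Binary: 10100111.01110000.11011101.11100110


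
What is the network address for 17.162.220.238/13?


IP:   00010001.10100010.11011100.11101110
Mask: 11111111.11111000.00000000.00000000
AND operation:
Net:  00010001.10100000.00000000.00000000
Network: 17.160.0.0/13


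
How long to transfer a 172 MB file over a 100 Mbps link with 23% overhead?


Effective throughput = 100 * (1 - 23/100) = 77 Mbps
File size in Mb = 172 * 8 = 1376 Mb
Time = 1376 / 77
Time = 17.8701 seconds


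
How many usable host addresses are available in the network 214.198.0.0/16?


Host bits = 32 - 16 = 16
Total addresses = 2^16 = 65536
Usable = total - 2 (network and broadcast)
Usable hosts: 65534


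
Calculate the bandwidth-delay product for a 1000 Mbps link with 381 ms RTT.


BDP = bandwidth * RTT
= 1000 Mbps * 381 ms
= 1000 * 1e6 * 381 / 1000 bits
= 381000000 bits
= 47625000 bytes
= 46508.7891 KB
BDP = 381000000 bits (47625000 bytes)


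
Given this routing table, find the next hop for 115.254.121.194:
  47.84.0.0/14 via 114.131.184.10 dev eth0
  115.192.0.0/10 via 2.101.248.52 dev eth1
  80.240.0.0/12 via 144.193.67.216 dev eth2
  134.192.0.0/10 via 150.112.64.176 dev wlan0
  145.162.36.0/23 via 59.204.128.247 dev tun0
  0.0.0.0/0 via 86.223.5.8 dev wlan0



Longest prefix match for 115.254.121.194:
  /14 47.84.0.0: no
  /10 115.192.0.0: MATCH
  /12 80.240.0.0: no
  /10 134.192.0.0: no
  /23 145.162.36.0: no
  /0 0.0.0.0: MATCH
Selected: next-hop 2.101.248.52 via eth1 (matched /10)


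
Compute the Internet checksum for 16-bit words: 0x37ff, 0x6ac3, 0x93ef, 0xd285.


Sum all words (with carry folding):
+ 0x37ff = 0x37ff
+ 0x6ac3 = 0xa2c2
+ 0x93ef = 0x36b2
+ 0xd285 = 0x0938
One's complement: ~0x0938
Checksum = 0xf6c7


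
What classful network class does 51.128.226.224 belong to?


First octet: 51
Binary: 00110011
0xxxxxxx -> Class A (1-126)
Class A, default mask 255.0.0.0 (/8)


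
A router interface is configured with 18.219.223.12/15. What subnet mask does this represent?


/15 means 15 network bits, 17 host bits
Binary: 11111111111111100000000000000000
Mask: 255.254.0.0


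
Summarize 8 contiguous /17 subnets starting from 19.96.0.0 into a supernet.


Original prefix: /17
Number of subnets: 8 = 2^3
New prefix = 17 - 3 = 14
Supernet: 19.96.0.0/14


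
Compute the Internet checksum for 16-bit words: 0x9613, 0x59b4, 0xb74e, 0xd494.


Sum all words (with carry folding):
+ 0x9613 = 0x9613
+ 0x59b4 = 0xefc7
+ 0xb74e = 0xa716
+ 0xd494 = 0x7bab
One's complement: ~0x7bab
Checksum = 0x8454


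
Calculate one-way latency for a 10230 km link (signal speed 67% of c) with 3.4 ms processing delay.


Speed = 0.67 * 3e5 km/s = 201000 km/s
Propagation delay = 10230 / 201000 = 0.0509 s = 50.8955 ms
Processing delay = 3.4 ms
Total one-way latency = 54.2955 ms


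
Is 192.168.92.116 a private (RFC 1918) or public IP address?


RFC 1918 private ranges:
  10.0.0.0/8 (10.0.0.0 - 10.255.255.255)
  172.16.0.0/12 (172.16.0.0 - 172.31.255.255)
  192.168.0.0/16 (192.168.0.0 - 192.168.255.255)
Private (in 192.168.0.0/16)


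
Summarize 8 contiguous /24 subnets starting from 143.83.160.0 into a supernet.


Original prefix: /24
Number of subnets: 8 = 2^3
New prefix = 24 - 3 = 21
Supernet: 143.83.160.0/21


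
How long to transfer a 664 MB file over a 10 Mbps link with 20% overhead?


Effective throughput = 10 * (1 - 20/100) = 8 Mbps
File size in Mb = 664 * 8 = 5312 Mb
Time = 5312 / 8
Time = 664 seconds


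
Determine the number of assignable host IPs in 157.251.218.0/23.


Host bits = 32 - 23 = 9
Total addresses = 2^9 = 512
Usable = total - 2 (network and broadcast)
Usable hosts: 510


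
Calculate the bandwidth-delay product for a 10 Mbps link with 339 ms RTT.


BDP = bandwidth * RTT
= 10 Mbps * 339 ms
= 10 * 1e6 * 339 / 1000 bits
= 3390000 bits
= 423750 bytes
= 413.8184 KB
BDP = 3390000 bits (423750 bytes)


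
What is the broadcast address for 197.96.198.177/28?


Network: 197.96.198.176/28
Host bits = 4
Set all host bits to 1:
Broadcast: 197.96.198.191


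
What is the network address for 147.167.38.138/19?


IP:   10010011.10100111.00100110.10001010
Mask: 11111111.11111111.11100000.00000000
AND operation:
Net:  10010011.10100111.00100000.00000000
Network: 147.167.32.0/19


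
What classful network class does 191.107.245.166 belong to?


First octet: 191
Binary: 10111111
10xxxxxx -> Class B (128-191)
Class B, default mask 255.255.0.0 (/16)


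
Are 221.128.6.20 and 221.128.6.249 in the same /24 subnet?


Mask: 255.255.255.0
221.128.6.20 AND mask = 221.128.6.0
221.128.6.249 AND mask = 221.128.6.0
Yes, same subnet (221.128.6.0)


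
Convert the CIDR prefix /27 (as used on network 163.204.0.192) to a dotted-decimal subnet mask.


/27 means 27 network bits, 5 host bits
Binary: 11111111111111111111111111100000
Mask: 255.255.255.224


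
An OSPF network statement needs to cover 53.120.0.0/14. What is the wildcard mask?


Subnet mask: 255.252.0.0
Wildcard = 255.255.255.255 - subnet mask
255 - 255 = 0
255 - 252 = 3
255 - 0 = 255
255 - 0 = 255
Wildcard: 0.3.255.255


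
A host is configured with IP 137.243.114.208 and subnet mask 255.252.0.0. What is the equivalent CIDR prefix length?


Binary: 11111111.11111100.00000000.00000000
Count leading 1s
Prefix: /14


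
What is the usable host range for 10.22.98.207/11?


Network: 10.0.0.0
Broadcast: 10.31.255.255
First usable = network + 1
Last usable = broadcast - 1
Range: 10.0.0.1 to 10.31.255.254


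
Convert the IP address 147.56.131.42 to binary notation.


147 = 10010011
56 = 00111000
131 = 10000011
42 = 00101010
Binary: 10010011.00111000.10000011.00101010


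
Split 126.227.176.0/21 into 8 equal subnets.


New prefix = 21 + 3 = 24
Each subnet has 256 addresses
  126.227.176.0/24
  126.227.177.0/24
  126.227.178.0/24
  126.227.179.0/24
  126.227.180.0/24
  126.227.181.0/24
  126.227.182.0/24
  126.227.183.0/24
Subnets: 126.227.176.0/24, 126.227.177.0/24, 126.227.178.0/24, 126.227.179.0/24, 126.227.180.0/24, 126.227.181.0/24, 126.227.182.0/24, 126.227.183.0/24


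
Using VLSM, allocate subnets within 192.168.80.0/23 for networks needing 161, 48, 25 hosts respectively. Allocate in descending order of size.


161 hosts -> /24 (254 usable): 192.168.80.0/24
48 hosts -> /26 (62 usable): 192.168.81.0/26
25 hosts -> /27 (30 usable): 192.168.81.64/27
Allocation: 192.168.80.0/24 (161 hosts, 254 usable); 192.168.81.0/26 (48 hosts, 62 usable); 192.168.81.64/27 (25 hosts, 30 usable)


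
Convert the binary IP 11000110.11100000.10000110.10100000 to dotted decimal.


11000110 = 198
11100000 = 224
10000110 = 134
10100000 = 160
IP: 198.224.134.160


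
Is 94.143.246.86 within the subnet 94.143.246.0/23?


Subnet network: 94.143.246.0
Test IP AND mask: 94.143.246.0
Yes, 94.143.246.86 is in 94.143.246.0/23


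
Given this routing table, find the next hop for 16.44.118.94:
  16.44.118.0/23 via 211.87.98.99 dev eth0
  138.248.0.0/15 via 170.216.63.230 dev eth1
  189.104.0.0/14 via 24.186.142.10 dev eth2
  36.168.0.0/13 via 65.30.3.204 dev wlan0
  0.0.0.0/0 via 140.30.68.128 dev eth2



Longest prefix match for 16.44.118.94:
  /23 16.44.118.0: MATCH
  /15 138.248.0.0: no
  /14 189.104.0.0: no
  /13 36.168.0.0: no
  /0 0.0.0.0: MATCH
Selected: next-hop 211.87.98.99 via eth0 (matched /23)


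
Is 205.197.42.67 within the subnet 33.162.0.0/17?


Subnet network: 33.162.0.0
Test IP AND mask: 205.197.0.0
No, 205.197.42.67 is not in 33.162.0.0/17


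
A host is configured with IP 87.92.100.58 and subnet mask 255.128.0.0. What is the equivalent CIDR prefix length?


Binary: 11111111.10000000.00000000.00000000
Count leading 1s
Prefix: /9


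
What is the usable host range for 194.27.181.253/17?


Network: 194.27.128.0
Broadcast: 194.27.255.255
First usable = network + 1
Last usable = broadcast - 1
Range: 194.27.128.1 to 194.27.255.254


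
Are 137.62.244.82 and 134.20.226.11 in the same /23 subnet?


Mask: 255.255.254.0
137.62.244.82 AND mask = 137.62.244.0
134.20.226.11 AND mask = 134.20.226.0
No, different subnets (137.62.244.0 vs 134.20.226.0)


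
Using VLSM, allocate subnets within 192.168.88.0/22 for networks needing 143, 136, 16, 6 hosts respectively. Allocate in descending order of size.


143 hosts -> /24 (254 usable): 192.168.88.0/24
136 hosts -> /24 (254 usable): 192.168.89.0/24
16 hosts -> /27 (30 usable): 192.168.90.0/27
6 hosts -> /29 (6 usable): 192.168.90.32/29
Allocation: 192.168.88.0/24 (143 hosts, 254 usable); 192.168.89.0/24 (136 hosts, 254 usable); 192.168.90.0/27 (16 hosts, 30 usable); 192.168.90.32/29 (6 hosts, 6 usable)


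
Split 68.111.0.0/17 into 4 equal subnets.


New prefix = 17 + 2 = 19
Each subnet has 8192 addresses
  68.111.0.0/19
  68.111.32.0/19
  68.111.64.0/19
  68.111.96.0/19
Subnets: 68.111.0.0/19, 68.111.32.0/19, 68.111.64.0/19, 68.111.96.0/19


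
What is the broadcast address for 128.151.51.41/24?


Network: 128.151.51.0/24
Host bits = 8
Set all host bits to 1:
Broadcast: 128.151.51.255


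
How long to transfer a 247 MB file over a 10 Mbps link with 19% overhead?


Effective throughput = 10 * (1 - 19/100) = 8.1 Mbps
File size in Mb = 247 * 8 = 1976 Mb
Time = 1976 / 8.1
Time = 243.9506 seconds


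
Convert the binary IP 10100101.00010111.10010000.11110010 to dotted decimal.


10100101 = 165
00010111 = 23
10010000 = 144
11110010 = 242
IP: 165.23.144.242


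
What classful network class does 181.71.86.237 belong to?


First octet: 181
Binary: 10110101
10xxxxxx -> Class B (128-191)
Class B, default mask 255.255.0.0 (/16)


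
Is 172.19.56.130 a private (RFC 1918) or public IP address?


RFC 1918 private ranges:
  10.0.0.0/8 (10.0.0.0 - 10.255.255.255)
  172.16.0.0/12 (172.16.0.0 - 172.31.255.255)
  192.168.0.0/16 (192.168.0.0 - 192.168.255.255)
Private (in 172.16.0.0/12)


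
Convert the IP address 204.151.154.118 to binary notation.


204 = 11001100
151 = 10010111
154 = 10011010
118 = 01110110
Binary: 11001100.10010111.10011010.01110110


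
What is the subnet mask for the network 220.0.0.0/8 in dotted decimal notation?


/8 means 8 network bits, 24 host bits
Binary: 11111111000000000000000000000000
Mask: 255.0.0.0


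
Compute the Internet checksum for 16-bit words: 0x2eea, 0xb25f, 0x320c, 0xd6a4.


Sum all words (with carry folding):
+ 0x2eea = 0x2eea
+ 0xb25f = 0xe149
+ 0x320c = 0x1356
+ 0xd6a4 = 0xe9fa
One's complement: ~0xe9fa
Checksum = 0x1605


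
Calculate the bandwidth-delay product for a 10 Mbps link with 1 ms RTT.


BDP = bandwidth * RTT
= 10 Mbps * 1 ms
= 10 * 1e6 * 1 / 1000 bits
= 10000 bits
= 1250 bytes
= 1.2207 KB
BDP = 10000 bits (1250 bytes)


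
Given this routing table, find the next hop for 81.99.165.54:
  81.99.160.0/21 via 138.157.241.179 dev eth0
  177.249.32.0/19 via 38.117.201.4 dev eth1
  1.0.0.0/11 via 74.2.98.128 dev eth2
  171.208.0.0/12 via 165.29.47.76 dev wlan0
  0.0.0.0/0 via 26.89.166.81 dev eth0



Longest prefix match for 81.99.165.54:
  /21 81.99.160.0: MATCH
  /19 177.249.32.0: no
  /11 1.0.0.0: no
  /12 171.208.0.0: no
  /0 0.0.0.0: MATCH
Selected: next-hop 138.157.241.179 via eth0 (matched /21)


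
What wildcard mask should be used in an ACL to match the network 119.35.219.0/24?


Subnet mask: 255.255.255.0
Wildcard = 255.255.255.255 - subnet mask
255 - 255 = 0
255 - 255 = 0
255 - 255 = 0
255 - 0 = 255
Wildcard: 0.0.0.255


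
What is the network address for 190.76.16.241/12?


IP:   10111110.01001100.00010000.11110001
Mask: 11111111.11110000.00000000.00000000
AND operation:
Net:  10111110.01000000.00000000.00000000
Network: 190.64.0.0/12


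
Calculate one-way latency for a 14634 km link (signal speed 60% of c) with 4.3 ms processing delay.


Speed = 0.6 * 3e5 km/s = 180000 km/s
Propagation delay = 14634 / 180000 = 0.0813 s = 81.3 ms
Processing delay = 4.3 ms
Total one-way latency = 85.6 ms


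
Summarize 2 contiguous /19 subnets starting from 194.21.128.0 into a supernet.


Original prefix: /19
Number of subnets: 2 = 2^1
New prefix = 19 - 1 = 18
Supernet: 194.21.128.0/18


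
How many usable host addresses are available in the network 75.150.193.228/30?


Host bits = 32 - 30 = 2
Total addresses = 2^2 = 4
Usable = total - 2 (network and broadcast)
Usable hosts: 2


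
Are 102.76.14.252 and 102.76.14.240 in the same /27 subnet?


Mask: 255.255.255.224
102.76.14.252 AND mask = 102.76.14.224
102.76.14.240 AND mask = 102.76.14.224
Yes, same subnet (102.76.14.224)


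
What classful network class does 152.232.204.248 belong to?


First octet: 152
Binary: 10011000
10xxxxxx -> Class B (128-191)
Class B, default mask 255.255.0.0 (/16)


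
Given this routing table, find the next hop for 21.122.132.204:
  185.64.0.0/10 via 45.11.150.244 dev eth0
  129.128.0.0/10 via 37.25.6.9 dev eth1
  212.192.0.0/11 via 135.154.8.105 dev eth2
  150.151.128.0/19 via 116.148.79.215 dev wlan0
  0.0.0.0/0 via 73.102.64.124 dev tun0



Longest prefix match for 21.122.132.204:
  /10 185.64.0.0: no
  /10 129.128.0.0: no
  /11 212.192.0.0: no
  /19 150.151.128.0: no
  /0 0.0.0.0: MATCH
Selected: next-hop 73.102.64.124 via tun0 (matched /0)


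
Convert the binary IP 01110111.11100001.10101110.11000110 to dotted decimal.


01110111 = 119
11100001 = 225
10101110 = 174
11000110 = 198
IP: 119.225.174.198


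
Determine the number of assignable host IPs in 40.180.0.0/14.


Host bits = 32 - 14 = 18
Total addresses = 2^18 = 262144
Usable = total - 2 (network and broadcast)
Usable hosts: 262142


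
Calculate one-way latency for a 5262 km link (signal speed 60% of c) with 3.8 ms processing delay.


Speed = 0.6 * 3e5 km/s = 180000 km/s
Propagation delay = 5262 / 180000 = 0.0292 s = 29.2333 ms
Processing delay = 3.8 ms
Total one-way latency = 33.0333 ms
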